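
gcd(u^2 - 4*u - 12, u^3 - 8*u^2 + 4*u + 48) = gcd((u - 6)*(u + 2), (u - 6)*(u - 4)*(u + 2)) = u^2 - 4*u - 12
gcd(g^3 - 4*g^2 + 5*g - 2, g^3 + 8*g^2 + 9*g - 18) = g - 1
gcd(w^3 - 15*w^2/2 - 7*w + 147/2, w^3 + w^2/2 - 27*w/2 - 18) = w + 3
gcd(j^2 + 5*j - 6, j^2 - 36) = j + 6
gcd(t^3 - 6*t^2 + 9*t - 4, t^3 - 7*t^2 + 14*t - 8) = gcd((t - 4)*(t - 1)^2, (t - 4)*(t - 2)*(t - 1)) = t^2 - 5*t + 4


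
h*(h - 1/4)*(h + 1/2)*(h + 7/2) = h^4 + 15*h^3/4 + 3*h^2/4 - 7*h/16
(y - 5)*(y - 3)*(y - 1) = y^3 - 9*y^2 + 23*y - 15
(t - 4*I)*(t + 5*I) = t^2 + I*t + 20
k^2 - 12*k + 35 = (k - 7)*(k - 5)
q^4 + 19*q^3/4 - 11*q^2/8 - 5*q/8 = q*(q - 1/2)*(q + 1/4)*(q + 5)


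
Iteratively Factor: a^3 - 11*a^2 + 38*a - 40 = (a - 5)*(a^2 - 6*a + 8) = (a - 5)*(a - 4)*(a - 2)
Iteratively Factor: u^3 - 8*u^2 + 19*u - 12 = (u - 3)*(u^2 - 5*u + 4) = (u - 3)*(u - 1)*(u - 4)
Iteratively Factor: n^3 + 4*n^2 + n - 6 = (n - 1)*(n^2 + 5*n + 6) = (n - 1)*(n + 2)*(n + 3)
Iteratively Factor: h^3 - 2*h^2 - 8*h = (h + 2)*(h^2 - 4*h) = (h - 4)*(h + 2)*(h)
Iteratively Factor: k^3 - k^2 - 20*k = (k - 5)*(k^2 + 4*k) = (k - 5)*(k + 4)*(k)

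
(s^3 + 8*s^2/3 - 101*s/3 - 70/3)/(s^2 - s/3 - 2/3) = (s^2 + 2*s - 35)/(s - 1)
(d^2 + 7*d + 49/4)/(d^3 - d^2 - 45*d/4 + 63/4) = (2*d + 7)/(2*d^2 - 9*d + 9)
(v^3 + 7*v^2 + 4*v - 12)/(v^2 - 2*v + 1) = (v^2 + 8*v + 12)/(v - 1)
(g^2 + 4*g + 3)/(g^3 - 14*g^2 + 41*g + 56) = (g + 3)/(g^2 - 15*g + 56)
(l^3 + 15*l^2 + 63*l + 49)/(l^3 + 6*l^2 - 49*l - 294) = (l^2 + 8*l + 7)/(l^2 - l - 42)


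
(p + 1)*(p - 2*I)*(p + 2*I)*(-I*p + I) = -I*p^4 - 3*I*p^2 + 4*I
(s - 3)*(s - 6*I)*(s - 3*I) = s^3 - 3*s^2 - 9*I*s^2 - 18*s + 27*I*s + 54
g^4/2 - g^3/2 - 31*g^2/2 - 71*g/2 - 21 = (g/2 + 1)*(g - 7)*(g + 1)*(g + 3)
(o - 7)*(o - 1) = o^2 - 8*o + 7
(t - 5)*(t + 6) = t^2 + t - 30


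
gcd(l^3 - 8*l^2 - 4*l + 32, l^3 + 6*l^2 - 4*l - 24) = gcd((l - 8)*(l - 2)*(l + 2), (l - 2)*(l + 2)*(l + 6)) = l^2 - 4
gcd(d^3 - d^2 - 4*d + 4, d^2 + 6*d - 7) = d - 1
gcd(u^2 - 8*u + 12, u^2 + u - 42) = u - 6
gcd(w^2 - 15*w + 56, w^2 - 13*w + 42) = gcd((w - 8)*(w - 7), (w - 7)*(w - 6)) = w - 7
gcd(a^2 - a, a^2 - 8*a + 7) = a - 1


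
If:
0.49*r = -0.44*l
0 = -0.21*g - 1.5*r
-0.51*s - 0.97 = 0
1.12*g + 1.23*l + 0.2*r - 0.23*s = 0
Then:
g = -0.34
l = -0.05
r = 0.05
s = -1.90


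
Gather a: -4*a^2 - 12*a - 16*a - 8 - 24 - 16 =-4*a^2 - 28*a - 48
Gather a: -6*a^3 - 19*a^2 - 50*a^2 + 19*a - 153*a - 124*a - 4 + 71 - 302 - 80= -6*a^3 - 69*a^2 - 258*a - 315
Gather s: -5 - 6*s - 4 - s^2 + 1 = -s^2 - 6*s - 8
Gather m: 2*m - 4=2*m - 4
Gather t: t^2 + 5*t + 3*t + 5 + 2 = t^2 + 8*t + 7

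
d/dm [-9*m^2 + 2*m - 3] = 2 - 18*m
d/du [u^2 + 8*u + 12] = 2*u + 8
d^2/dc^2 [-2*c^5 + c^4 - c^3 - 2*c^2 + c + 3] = -40*c^3 + 12*c^2 - 6*c - 4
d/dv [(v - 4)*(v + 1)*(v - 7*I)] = 3*v^2 + v*(-6 - 14*I) - 4 + 21*I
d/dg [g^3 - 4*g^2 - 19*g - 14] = 3*g^2 - 8*g - 19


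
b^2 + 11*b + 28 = (b + 4)*(b + 7)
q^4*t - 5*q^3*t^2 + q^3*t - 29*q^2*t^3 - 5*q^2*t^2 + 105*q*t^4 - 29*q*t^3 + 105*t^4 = (q - 7*t)*(q - 3*t)*(q + 5*t)*(q*t + t)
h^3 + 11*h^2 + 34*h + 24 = (h + 1)*(h + 4)*(h + 6)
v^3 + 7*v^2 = v^2*(v + 7)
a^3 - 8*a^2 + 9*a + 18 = (a - 6)*(a - 3)*(a + 1)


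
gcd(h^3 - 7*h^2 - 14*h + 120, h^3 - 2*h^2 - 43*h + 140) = h - 5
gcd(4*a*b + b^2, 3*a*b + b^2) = b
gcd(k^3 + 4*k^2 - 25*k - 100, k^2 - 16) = k + 4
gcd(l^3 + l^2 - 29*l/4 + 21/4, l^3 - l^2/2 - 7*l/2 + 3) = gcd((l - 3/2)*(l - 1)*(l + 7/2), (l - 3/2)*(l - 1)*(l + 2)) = l^2 - 5*l/2 + 3/2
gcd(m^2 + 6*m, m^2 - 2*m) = m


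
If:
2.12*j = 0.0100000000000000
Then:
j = 0.00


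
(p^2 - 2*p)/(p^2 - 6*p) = (p - 2)/(p - 6)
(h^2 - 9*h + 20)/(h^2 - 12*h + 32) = (h - 5)/(h - 8)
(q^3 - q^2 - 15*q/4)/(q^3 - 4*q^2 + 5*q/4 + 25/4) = q*(2*q + 3)/(2*q^2 - 3*q - 5)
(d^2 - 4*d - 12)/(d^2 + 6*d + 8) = (d - 6)/(d + 4)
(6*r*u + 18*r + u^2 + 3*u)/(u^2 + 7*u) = (6*r*u + 18*r + u^2 + 3*u)/(u*(u + 7))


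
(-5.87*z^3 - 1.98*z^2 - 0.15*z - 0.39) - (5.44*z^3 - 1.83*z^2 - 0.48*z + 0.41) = -11.31*z^3 - 0.15*z^2 + 0.33*z - 0.8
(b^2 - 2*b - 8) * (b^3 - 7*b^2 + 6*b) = b^5 - 9*b^4 + 12*b^3 + 44*b^2 - 48*b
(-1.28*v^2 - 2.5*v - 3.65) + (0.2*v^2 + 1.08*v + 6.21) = -1.08*v^2 - 1.42*v + 2.56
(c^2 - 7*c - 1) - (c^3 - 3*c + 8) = -c^3 + c^2 - 4*c - 9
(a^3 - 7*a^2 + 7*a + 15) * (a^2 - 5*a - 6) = a^5 - 12*a^4 + 36*a^3 + 22*a^2 - 117*a - 90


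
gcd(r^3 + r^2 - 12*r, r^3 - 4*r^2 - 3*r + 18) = r - 3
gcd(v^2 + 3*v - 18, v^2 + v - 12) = v - 3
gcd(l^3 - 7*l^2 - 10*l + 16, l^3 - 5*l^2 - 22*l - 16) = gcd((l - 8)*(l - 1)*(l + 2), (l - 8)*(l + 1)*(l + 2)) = l^2 - 6*l - 16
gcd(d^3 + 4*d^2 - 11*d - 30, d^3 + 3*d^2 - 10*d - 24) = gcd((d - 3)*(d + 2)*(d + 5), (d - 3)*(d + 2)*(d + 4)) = d^2 - d - 6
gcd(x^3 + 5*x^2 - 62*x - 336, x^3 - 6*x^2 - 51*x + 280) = x^2 - x - 56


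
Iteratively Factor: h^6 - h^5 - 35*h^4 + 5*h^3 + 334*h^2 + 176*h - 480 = (h + 3)*(h^5 - 4*h^4 - 23*h^3 + 74*h^2 + 112*h - 160) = (h - 1)*(h + 3)*(h^4 - 3*h^3 - 26*h^2 + 48*h + 160) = (h - 5)*(h - 1)*(h + 3)*(h^3 + 2*h^2 - 16*h - 32) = (h - 5)*(h - 4)*(h - 1)*(h + 3)*(h^2 + 6*h + 8) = (h - 5)*(h - 4)*(h - 1)*(h + 2)*(h + 3)*(h + 4)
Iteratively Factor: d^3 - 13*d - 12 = (d + 1)*(d^2 - d - 12) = (d + 1)*(d + 3)*(d - 4)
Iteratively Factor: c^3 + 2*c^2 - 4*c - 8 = (c + 2)*(c^2 - 4) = (c - 2)*(c + 2)*(c + 2)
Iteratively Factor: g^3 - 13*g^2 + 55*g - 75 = (g - 5)*(g^2 - 8*g + 15) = (g - 5)^2*(g - 3)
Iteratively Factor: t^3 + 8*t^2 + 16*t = (t + 4)*(t^2 + 4*t) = t*(t + 4)*(t + 4)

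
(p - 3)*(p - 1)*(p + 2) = p^3 - 2*p^2 - 5*p + 6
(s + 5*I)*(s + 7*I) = s^2 + 12*I*s - 35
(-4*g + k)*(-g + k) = 4*g^2 - 5*g*k + k^2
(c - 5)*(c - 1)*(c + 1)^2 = c^4 - 4*c^3 - 6*c^2 + 4*c + 5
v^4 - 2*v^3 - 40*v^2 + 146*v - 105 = (v - 5)*(v - 3)*(v - 1)*(v + 7)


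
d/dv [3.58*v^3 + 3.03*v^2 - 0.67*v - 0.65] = 10.74*v^2 + 6.06*v - 0.67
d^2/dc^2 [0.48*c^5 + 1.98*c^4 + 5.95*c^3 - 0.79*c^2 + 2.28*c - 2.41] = 9.6*c^3 + 23.76*c^2 + 35.7*c - 1.58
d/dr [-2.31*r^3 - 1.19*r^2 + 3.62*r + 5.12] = -6.93*r^2 - 2.38*r + 3.62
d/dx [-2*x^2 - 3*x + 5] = -4*x - 3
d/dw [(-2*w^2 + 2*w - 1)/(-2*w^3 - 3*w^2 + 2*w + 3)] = 2*(-2*w^4 + 4*w^3 - 2*w^2 - 9*w + 4)/(4*w^6 + 12*w^5 + w^4 - 24*w^3 - 14*w^2 + 12*w + 9)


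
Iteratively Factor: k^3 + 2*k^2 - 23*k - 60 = (k + 4)*(k^2 - 2*k - 15) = (k + 3)*(k + 4)*(k - 5)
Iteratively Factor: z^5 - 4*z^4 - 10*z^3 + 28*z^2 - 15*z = (z + 3)*(z^4 - 7*z^3 + 11*z^2 - 5*z) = (z - 1)*(z + 3)*(z^3 - 6*z^2 + 5*z) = (z - 1)^2*(z + 3)*(z^2 - 5*z) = z*(z - 1)^2*(z + 3)*(z - 5)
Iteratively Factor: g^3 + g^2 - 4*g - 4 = (g - 2)*(g^2 + 3*g + 2) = (g - 2)*(g + 1)*(g + 2)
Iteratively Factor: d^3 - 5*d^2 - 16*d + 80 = (d + 4)*(d^2 - 9*d + 20) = (d - 4)*(d + 4)*(d - 5)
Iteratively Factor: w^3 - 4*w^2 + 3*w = (w - 3)*(w^2 - w) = (w - 3)*(w - 1)*(w)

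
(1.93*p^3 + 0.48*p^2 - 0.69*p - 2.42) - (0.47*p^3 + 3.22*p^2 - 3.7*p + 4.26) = 1.46*p^3 - 2.74*p^2 + 3.01*p - 6.68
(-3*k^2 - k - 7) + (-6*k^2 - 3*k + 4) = -9*k^2 - 4*k - 3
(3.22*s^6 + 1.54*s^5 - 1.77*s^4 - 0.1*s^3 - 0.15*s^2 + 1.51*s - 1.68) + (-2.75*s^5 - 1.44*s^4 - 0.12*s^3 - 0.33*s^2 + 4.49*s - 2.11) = 3.22*s^6 - 1.21*s^5 - 3.21*s^4 - 0.22*s^3 - 0.48*s^2 + 6.0*s - 3.79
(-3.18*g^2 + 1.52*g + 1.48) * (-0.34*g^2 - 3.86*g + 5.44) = 1.0812*g^4 + 11.758*g^3 - 23.6696*g^2 + 2.556*g + 8.0512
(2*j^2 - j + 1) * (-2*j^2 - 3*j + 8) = -4*j^4 - 4*j^3 + 17*j^2 - 11*j + 8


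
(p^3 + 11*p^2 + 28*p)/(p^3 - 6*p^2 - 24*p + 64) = p*(p + 7)/(p^2 - 10*p + 16)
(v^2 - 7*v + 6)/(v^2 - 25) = (v^2 - 7*v + 6)/(v^2 - 25)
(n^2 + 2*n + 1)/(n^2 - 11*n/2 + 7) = 2*(n^2 + 2*n + 1)/(2*n^2 - 11*n + 14)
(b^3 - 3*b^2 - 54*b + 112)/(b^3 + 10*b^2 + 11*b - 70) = (b - 8)/(b + 5)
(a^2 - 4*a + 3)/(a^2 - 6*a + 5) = (a - 3)/(a - 5)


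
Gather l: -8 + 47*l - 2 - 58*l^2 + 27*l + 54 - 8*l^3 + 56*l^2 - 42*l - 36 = -8*l^3 - 2*l^2 + 32*l + 8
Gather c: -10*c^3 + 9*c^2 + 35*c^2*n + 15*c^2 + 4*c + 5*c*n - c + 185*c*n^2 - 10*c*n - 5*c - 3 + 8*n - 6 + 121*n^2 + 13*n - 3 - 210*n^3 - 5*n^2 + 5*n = -10*c^3 + c^2*(35*n + 24) + c*(185*n^2 - 5*n - 2) - 210*n^3 + 116*n^2 + 26*n - 12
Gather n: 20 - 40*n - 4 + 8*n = 16 - 32*n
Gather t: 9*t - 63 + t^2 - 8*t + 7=t^2 + t - 56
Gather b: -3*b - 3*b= -6*b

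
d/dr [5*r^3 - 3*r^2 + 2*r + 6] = 15*r^2 - 6*r + 2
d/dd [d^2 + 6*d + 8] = 2*d + 6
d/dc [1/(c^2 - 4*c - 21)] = 2*(2 - c)/(-c^2 + 4*c + 21)^2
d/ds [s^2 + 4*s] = 2*s + 4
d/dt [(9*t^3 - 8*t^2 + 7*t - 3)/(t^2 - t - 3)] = (9*t^4 - 18*t^3 - 80*t^2 + 54*t - 24)/(t^4 - 2*t^3 - 5*t^2 + 6*t + 9)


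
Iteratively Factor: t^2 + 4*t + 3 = (t + 1)*(t + 3)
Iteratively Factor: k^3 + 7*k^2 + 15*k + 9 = (k + 1)*(k^2 + 6*k + 9) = (k + 1)*(k + 3)*(k + 3)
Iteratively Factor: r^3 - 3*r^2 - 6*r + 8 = (r + 2)*(r^2 - 5*r + 4) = (r - 4)*(r + 2)*(r - 1)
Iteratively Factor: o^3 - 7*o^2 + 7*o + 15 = (o - 3)*(o^2 - 4*o - 5) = (o - 5)*(o - 3)*(o + 1)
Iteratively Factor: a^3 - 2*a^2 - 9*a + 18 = (a + 3)*(a^2 - 5*a + 6) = (a - 2)*(a + 3)*(a - 3)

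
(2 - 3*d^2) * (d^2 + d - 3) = -3*d^4 - 3*d^3 + 11*d^2 + 2*d - 6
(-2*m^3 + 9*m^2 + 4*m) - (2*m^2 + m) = -2*m^3 + 7*m^2 + 3*m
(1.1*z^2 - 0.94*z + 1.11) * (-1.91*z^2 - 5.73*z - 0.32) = -2.101*z^4 - 4.5076*z^3 + 2.9141*z^2 - 6.0595*z - 0.3552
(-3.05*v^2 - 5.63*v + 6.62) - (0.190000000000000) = -3.05*v^2 - 5.63*v + 6.43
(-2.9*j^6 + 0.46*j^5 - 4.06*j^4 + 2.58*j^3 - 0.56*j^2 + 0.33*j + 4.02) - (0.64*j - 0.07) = -2.9*j^6 + 0.46*j^5 - 4.06*j^4 + 2.58*j^3 - 0.56*j^2 - 0.31*j + 4.09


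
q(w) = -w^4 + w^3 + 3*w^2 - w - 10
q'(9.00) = -2620.00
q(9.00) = -5608.00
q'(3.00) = -64.00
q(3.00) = -40.00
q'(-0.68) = -2.44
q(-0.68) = -8.46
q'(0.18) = 0.15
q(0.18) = -10.08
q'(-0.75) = -2.12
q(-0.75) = -8.30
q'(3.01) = -64.84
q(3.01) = -40.64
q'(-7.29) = 1664.37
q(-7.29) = -3054.99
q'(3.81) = -155.82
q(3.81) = -125.67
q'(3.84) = -160.22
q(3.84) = -130.41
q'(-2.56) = 70.41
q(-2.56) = -47.51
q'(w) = -4*w^3 + 3*w^2 + 6*w - 1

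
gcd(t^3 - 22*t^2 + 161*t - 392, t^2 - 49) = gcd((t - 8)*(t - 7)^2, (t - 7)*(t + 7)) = t - 7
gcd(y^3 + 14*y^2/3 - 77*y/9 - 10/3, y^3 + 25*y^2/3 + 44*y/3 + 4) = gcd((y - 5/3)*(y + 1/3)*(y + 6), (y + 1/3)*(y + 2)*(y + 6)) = y^2 + 19*y/3 + 2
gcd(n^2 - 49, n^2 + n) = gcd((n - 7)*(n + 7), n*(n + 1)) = 1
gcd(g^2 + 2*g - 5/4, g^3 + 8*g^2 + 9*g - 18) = 1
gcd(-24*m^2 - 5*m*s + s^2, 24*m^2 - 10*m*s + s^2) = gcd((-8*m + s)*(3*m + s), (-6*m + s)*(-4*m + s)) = 1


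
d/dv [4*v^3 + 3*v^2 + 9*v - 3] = 12*v^2 + 6*v + 9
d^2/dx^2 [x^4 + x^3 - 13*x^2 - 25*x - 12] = 12*x^2 + 6*x - 26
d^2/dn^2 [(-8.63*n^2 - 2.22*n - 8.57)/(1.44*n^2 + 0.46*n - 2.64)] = (2.22623999999999*n^3 - 303.47136*n^2 - 84.69792*n - 194.47348)/(2.985984*n^6 + 2.861568*n^5 - 15.5088*n^4 - 10.39508*n^3 + 28.4328*n^2 + 9.618048*n - 18.399744)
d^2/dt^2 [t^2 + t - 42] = 2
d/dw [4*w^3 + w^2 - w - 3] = 12*w^2 + 2*w - 1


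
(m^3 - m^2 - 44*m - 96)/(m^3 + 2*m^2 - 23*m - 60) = (m - 8)/(m - 5)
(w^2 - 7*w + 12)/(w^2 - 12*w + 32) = (w - 3)/(w - 8)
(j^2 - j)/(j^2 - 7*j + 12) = j*(j - 1)/(j^2 - 7*j + 12)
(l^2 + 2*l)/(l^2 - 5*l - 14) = l/(l - 7)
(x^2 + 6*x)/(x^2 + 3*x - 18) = x/(x - 3)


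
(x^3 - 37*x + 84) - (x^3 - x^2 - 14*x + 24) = x^2 - 23*x + 60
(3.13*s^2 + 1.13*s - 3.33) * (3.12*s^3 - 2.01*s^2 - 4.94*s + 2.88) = 9.7656*s^5 - 2.7657*s^4 - 28.1231*s^3 + 10.1255*s^2 + 19.7046*s - 9.5904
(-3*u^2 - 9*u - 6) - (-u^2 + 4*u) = -2*u^2 - 13*u - 6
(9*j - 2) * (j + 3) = 9*j^2 + 25*j - 6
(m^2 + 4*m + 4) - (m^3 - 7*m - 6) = -m^3 + m^2 + 11*m + 10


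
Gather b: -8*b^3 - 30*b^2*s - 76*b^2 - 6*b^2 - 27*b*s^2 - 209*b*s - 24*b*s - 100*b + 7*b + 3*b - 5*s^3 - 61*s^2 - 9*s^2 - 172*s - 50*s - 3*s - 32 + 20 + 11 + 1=-8*b^3 + b^2*(-30*s - 82) + b*(-27*s^2 - 233*s - 90) - 5*s^3 - 70*s^2 - 225*s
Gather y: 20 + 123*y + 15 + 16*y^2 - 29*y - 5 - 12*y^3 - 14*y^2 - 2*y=-12*y^3 + 2*y^2 + 92*y + 30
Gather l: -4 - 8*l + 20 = 16 - 8*l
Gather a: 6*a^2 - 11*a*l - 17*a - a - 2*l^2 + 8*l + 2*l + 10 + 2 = 6*a^2 + a*(-11*l - 18) - 2*l^2 + 10*l + 12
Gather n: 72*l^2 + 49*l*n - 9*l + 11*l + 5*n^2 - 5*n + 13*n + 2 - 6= 72*l^2 + 2*l + 5*n^2 + n*(49*l + 8) - 4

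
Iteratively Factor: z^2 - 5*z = (z)*(z - 5)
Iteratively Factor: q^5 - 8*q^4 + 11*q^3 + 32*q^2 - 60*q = (q + 2)*(q^4 - 10*q^3 + 31*q^2 - 30*q) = (q - 2)*(q + 2)*(q^3 - 8*q^2 + 15*q) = q*(q - 2)*(q + 2)*(q^2 - 8*q + 15) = q*(q - 3)*(q - 2)*(q + 2)*(q - 5)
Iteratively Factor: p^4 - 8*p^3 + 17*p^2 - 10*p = (p - 2)*(p^3 - 6*p^2 + 5*p) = p*(p - 2)*(p^2 - 6*p + 5) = p*(p - 2)*(p - 1)*(p - 5)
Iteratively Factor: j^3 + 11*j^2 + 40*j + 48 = (j + 4)*(j^2 + 7*j + 12) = (j + 4)^2*(j + 3)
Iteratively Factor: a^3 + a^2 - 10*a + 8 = (a + 4)*(a^2 - 3*a + 2) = (a - 1)*(a + 4)*(a - 2)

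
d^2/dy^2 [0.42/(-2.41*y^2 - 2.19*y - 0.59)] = (4.878804*y^2 + 4.433436*y - 0.42*(4.82*y + 2.19)*(9.64*y + 4.38) + 1.194396)/(2.41*y^2 + 2.19*y + 0.59)^3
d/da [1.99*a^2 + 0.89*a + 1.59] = 3.98*a + 0.89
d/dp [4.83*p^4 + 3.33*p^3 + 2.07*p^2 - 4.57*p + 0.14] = 19.32*p^3 + 9.99*p^2 + 4.14*p - 4.57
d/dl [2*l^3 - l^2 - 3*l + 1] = 6*l^2 - 2*l - 3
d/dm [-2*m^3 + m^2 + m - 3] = -6*m^2 + 2*m + 1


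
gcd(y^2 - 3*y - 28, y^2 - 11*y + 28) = y - 7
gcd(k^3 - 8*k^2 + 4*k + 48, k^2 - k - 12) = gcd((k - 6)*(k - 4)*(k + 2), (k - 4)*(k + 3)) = k - 4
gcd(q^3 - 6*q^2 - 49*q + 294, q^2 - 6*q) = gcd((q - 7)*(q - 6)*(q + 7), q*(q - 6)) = q - 6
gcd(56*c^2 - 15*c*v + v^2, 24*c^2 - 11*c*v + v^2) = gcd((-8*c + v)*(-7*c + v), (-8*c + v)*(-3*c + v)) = -8*c + v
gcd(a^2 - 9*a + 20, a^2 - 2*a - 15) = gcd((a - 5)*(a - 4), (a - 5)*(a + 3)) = a - 5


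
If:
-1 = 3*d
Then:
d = -1/3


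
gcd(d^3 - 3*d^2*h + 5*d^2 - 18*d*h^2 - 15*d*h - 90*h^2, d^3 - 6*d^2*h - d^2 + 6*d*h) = d - 6*h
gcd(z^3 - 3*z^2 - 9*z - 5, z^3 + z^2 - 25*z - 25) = z^2 - 4*z - 5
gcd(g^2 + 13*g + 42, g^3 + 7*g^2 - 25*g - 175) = g + 7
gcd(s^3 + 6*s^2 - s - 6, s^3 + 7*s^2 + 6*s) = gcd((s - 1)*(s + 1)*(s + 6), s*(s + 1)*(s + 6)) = s^2 + 7*s + 6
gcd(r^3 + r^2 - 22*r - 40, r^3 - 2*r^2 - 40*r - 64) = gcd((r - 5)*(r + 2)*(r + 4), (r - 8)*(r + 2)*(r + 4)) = r^2 + 6*r + 8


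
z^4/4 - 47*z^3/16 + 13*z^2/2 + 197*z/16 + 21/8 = (z/4 + 1/4)*(z - 7)*(z - 6)*(z + 1/4)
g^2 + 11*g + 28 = (g + 4)*(g + 7)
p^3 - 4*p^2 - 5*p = p*(p - 5)*(p + 1)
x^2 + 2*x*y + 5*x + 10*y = (x + 5)*(x + 2*y)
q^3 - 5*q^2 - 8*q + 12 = (q - 6)*(q - 1)*(q + 2)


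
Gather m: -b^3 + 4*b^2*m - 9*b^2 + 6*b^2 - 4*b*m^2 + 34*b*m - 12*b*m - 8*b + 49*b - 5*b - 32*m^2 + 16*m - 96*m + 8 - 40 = -b^3 - 3*b^2 + 36*b + m^2*(-4*b - 32) + m*(4*b^2 + 22*b - 80) - 32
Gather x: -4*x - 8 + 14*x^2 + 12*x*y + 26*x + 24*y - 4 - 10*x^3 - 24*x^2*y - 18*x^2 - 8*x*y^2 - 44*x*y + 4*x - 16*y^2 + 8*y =-10*x^3 + x^2*(-24*y - 4) + x*(-8*y^2 - 32*y + 26) - 16*y^2 + 32*y - 12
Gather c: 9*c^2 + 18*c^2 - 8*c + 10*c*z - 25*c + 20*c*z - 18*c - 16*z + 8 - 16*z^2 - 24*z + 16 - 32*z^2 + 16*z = 27*c^2 + c*(30*z - 51) - 48*z^2 - 24*z + 24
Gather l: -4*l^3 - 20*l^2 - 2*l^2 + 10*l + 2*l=-4*l^3 - 22*l^2 + 12*l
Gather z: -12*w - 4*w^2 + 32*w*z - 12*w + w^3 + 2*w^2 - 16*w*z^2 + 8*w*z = w^3 - 2*w^2 - 16*w*z^2 + 40*w*z - 24*w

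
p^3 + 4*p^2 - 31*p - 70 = (p - 5)*(p + 2)*(p + 7)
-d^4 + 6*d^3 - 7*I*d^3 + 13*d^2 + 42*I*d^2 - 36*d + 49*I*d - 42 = (d - 7)*(d + 6*I)*(-I*d + 1)*(-I*d - I)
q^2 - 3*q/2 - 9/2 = (q - 3)*(q + 3/2)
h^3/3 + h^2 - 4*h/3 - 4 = (h/3 + 1)*(h - 2)*(h + 2)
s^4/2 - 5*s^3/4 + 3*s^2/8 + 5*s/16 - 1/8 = (s/2 + 1/4)*(s - 2)*(s - 1/2)^2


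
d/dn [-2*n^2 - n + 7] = -4*n - 1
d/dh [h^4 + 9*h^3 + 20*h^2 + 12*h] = 4*h^3 + 27*h^2 + 40*h + 12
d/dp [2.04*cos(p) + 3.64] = -2.04*sin(p)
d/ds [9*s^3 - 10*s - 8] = 27*s^2 - 10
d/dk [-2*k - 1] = -2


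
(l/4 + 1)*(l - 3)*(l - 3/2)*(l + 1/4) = l^4/4 - l^3/16 - 109*l^2/32 + 117*l/32 + 9/8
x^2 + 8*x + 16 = (x + 4)^2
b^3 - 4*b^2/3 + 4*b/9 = b*(b - 2/3)^2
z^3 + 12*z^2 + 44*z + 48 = (z + 2)*(z + 4)*(z + 6)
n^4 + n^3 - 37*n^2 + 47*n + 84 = (n - 4)*(n - 3)*(n + 1)*(n + 7)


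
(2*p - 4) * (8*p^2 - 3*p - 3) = 16*p^3 - 38*p^2 + 6*p + 12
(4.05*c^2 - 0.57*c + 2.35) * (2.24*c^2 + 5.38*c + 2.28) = 9.072*c^4 + 20.5122*c^3 + 11.4314*c^2 + 11.3434*c + 5.358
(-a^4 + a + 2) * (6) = -6*a^4 + 6*a + 12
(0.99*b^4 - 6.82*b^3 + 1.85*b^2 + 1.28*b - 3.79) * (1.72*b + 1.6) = 1.7028*b^5 - 10.1464*b^4 - 7.73*b^3 + 5.1616*b^2 - 4.4708*b - 6.064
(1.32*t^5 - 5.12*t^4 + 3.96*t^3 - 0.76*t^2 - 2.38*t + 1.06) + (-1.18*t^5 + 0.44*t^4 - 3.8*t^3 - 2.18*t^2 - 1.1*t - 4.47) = 0.14*t^5 - 4.68*t^4 + 0.16*t^3 - 2.94*t^2 - 3.48*t - 3.41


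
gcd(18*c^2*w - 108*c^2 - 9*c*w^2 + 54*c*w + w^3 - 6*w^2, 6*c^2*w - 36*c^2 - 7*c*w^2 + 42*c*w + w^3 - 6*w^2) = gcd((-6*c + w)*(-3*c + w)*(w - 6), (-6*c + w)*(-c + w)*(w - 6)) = -6*c*w + 36*c + w^2 - 6*w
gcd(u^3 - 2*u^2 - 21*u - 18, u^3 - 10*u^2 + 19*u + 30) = u^2 - 5*u - 6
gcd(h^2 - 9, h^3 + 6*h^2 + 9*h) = h + 3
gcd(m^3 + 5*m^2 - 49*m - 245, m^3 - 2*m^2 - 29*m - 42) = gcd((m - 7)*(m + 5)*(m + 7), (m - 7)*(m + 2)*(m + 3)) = m - 7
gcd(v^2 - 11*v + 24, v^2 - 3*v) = v - 3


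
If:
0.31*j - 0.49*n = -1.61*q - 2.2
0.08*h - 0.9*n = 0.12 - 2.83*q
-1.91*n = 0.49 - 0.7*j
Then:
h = -86.273233641108*q - 74.9105780810919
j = -12.3448414291449*q - 17.8325973504617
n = -4.52428743476515*q - 6.79205138498595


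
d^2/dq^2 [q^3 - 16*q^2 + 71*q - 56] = 6*q - 32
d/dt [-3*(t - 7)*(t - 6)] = 39 - 6*t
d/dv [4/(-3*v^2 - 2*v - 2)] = 8*(3*v + 1)/(3*v^2 + 2*v + 2)^2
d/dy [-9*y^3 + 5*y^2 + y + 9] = -27*y^2 + 10*y + 1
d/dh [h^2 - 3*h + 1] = 2*h - 3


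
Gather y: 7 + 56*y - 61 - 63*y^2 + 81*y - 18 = -63*y^2 + 137*y - 72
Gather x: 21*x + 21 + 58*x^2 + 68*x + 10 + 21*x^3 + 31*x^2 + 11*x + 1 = 21*x^3 + 89*x^2 + 100*x + 32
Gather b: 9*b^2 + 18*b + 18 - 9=9*b^2 + 18*b + 9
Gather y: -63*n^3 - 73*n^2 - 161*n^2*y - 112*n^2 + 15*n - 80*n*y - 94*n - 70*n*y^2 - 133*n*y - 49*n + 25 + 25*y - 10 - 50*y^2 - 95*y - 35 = -63*n^3 - 185*n^2 - 128*n + y^2*(-70*n - 50) + y*(-161*n^2 - 213*n - 70) - 20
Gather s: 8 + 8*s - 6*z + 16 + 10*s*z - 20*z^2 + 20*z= s*(10*z + 8) - 20*z^2 + 14*z + 24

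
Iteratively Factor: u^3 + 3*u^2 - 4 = (u + 2)*(u^2 + u - 2) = (u - 1)*(u + 2)*(u + 2)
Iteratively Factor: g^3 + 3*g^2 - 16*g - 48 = (g + 4)*(g^2 - g - 12) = (g + 3)*(g + 4)*(g - 4)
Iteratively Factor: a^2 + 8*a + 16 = (a + 4)*(a + 4)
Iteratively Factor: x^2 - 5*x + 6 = (x - 3)*(x - 2)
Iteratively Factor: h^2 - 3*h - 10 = (h - 5)*(h + 2)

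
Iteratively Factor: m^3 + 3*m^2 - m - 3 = (m + 1)*(m^2 + 2*m - 3) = (m - 1)*(m + 1)*(m + 3)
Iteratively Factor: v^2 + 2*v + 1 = (v + 1)*(v + 1)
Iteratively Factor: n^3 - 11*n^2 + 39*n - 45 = (n - 3)*(n^2 - 8*n + 15) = (n - 5)*(n - 3)*(n - 3)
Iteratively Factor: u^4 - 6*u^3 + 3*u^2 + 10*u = (u)*(u^3 - 6*u^2 + 3*u + 10) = u*(u + 1)*(u^2 - 7*u + 10) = u*(u - 2)*(u + 1)*(u - 5)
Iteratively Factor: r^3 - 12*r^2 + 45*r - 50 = (r - 5)*(r^2 - 7*r + 10) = (r - 5)*(r - 2)*(r - 5)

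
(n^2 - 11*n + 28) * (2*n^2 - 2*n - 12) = 2*n^4 - 24*n^3 + 66*n^2 + 76*n - 336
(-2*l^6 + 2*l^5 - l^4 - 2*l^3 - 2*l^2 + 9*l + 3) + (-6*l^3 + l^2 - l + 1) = -2*l^6 + 2*l^5 - l^4 - 8*l^3 - l^2 + 8*l + 4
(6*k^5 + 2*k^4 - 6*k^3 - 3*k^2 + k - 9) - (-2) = 6*k^5 + 2*k^4 - 6*k^3 - 3*k^2 + k - 7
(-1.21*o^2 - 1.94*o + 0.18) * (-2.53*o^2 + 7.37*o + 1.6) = 3.0613*o^4 - 4.0095*o^3 - 16.6892*o^2 - 1.7774*o + 0.288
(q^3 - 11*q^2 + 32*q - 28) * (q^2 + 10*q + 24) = q^5 - q^4 - 54*q^3 + 28*q^2 + 488*q - 672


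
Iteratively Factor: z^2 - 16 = (z + 4)*(z - 4)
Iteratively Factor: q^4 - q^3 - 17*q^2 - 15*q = (q)*(q^3 - q^2 - 17*q - 15) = q*(q - 5)*(q^2 + 4*q + 3) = q*(q - 5)*(q + 1)*(q + 3)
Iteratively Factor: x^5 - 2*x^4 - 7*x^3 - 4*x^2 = (x + 1)*(x^4 - 3*x^3 - 4*x^2) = x*(x + 1)*(x^3 - 3*x^2 - 4*x) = x*(x + 1)^2*(x^2 - 4*x) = x*(x - 4)*(x + 1)^2*(x)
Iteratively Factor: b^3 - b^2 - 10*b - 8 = (b + 1)*(b^2 - 2*b - 8) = (b - 4)*(b + 1)*(b + 2)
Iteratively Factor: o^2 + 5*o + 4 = (o + 4)*(o + 1)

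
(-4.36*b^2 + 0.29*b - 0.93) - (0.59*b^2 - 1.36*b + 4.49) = -4.95*b^2 + 1.65*b - 5.42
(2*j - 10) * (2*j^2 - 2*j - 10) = 4*j^3 - 24*j^2 + 100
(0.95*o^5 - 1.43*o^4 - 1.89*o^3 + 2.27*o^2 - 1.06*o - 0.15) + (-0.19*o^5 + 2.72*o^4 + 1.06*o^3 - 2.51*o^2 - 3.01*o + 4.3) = 0.76*o^5 + 1.29*o^4 - 0.83*o^3 - 0.24*o^2 - 4.07*o + 4.15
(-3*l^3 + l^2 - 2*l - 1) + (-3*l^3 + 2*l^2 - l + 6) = -6*l^3 + 3*l^2 - 3*l + 5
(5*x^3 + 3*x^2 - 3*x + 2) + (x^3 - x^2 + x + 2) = 6*x^3 + 2*x^2 - 2*x + 4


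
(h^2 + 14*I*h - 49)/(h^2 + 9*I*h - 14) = (h + 7*I)/(h + 2*I)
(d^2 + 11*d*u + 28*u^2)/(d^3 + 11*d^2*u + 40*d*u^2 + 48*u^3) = (d + 7*u)/(d^2 + 7*d*u + 12*u^2)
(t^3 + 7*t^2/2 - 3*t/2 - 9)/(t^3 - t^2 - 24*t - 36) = (t - 3/2)/(t - 6)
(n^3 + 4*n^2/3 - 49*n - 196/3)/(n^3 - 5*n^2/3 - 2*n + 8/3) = (n^2 - 49)/(n^2 - 3*n + 2)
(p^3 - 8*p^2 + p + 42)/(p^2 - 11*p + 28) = (p^2 - p - 6)/(p - 4)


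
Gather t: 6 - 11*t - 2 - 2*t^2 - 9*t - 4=-2*t^2 - 20*t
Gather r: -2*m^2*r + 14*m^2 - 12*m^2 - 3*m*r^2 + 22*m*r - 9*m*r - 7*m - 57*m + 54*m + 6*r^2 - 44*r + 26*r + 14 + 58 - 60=2*m^2 - 10*m + r^2*(6 - 3*m) + r*(-2*m^2 + 13*m - 18) + 12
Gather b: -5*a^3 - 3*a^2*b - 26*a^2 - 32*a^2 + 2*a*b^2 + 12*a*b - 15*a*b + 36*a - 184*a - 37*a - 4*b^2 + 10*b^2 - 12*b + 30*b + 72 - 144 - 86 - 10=-5*a^3 - 58*a^2 - 185*a + b^2*(2*a + 6) + b*(-3*a^2 - 3*a + 18) - 168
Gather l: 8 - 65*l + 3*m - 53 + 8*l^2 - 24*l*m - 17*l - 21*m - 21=8*l^2 + l*(-24*m - 82) - 18*m - 66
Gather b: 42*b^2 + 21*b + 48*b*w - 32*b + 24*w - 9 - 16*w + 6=42*b^2 + b*(48*w - 11) + 8*w - 3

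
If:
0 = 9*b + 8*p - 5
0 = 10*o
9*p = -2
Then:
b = 61/81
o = 0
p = -2/9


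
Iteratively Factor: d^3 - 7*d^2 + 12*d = (d)*(d^2 - 7*d + 12) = d*(d - 3)*(d - 4)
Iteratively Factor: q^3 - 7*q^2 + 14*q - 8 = (q - 4)*(q^2 - 3*q + 2) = (q - 4)*(q - 1)*(q - 2)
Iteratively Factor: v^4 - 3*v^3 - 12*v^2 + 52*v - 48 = (v - 3)*(v^3 - 12*v + 16) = (v - 3)*(v - 2)*(v^2 + 2*v - 8) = (v - 3)*(v - 2)^2*(v + 4)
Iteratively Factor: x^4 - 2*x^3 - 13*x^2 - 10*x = (x + 1)*(x^3 - 3*x^2 - 10*x) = x*(x + 1)*(x^2 - 3*x - 10) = x*(x + 1)*(x + 2)*(x - 5)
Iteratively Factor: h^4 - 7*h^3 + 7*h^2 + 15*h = (h - 5)*(h^3 - 2*h^2 - 3*h) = h*(h - 5)*(h^2 - 2*h - 3) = h*(h - 5)*(h - 3)*(h + 1)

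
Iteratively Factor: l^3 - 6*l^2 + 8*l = (l)*(l^2 - 6*l + 8) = l*(l - 4)*(l - 2)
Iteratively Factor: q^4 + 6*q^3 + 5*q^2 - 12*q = (q)*(q^3 + 6*q^2 + 5*q - 12) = q*(q + 4)*(q^2 + 2*q - 3) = q*(q + 3)*(q + 4)*(q - 1)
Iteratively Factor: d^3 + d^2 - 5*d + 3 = (d + 3)*(d^2 - 2*d + 1) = (d - 1)*(d + 3)*(d - 1)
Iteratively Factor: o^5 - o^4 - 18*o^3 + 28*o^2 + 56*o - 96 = (o + 2)*(o^4 - 3*o^3 - 12*o^2 + 52*o - 48) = (o - 3)*(o + 2)*(o^3 - 12*o + 16) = (o - 3)*(o - 2)*(o + 2)*(o^2 + 2*o - 8) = (o - 3)*(o - 2)*(o + 2)*(o + 4)*(o - 2)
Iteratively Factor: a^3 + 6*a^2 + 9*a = (a + 3)*(a^2 + 3*a) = a*(a + 3)*(a + 3)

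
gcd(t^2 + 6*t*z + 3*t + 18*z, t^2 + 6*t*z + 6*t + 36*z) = t + 6*z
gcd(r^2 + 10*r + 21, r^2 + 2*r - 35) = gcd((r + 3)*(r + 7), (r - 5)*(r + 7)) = r + 7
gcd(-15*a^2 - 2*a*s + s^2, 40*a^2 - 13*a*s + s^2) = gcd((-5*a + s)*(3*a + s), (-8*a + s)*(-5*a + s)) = -5*a + s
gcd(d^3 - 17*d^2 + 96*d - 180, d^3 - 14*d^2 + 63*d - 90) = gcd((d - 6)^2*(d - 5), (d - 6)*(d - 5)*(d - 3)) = d^2 - 11*d + 30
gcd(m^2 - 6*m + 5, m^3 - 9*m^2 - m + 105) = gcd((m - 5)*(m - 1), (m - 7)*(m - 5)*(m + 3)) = m - 5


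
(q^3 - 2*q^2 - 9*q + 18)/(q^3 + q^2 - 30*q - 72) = (q^2 - 5*q + 6)/(q^2 - 2*q - 24)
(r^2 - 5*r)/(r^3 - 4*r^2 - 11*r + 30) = r/(r^2 + r - 6)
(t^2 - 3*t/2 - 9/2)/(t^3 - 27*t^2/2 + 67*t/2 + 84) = (t - 3)/(t^2 - 15*t + 56)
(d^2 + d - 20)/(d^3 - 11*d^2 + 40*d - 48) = (d + 5)/(d^2 - 7*d + 12)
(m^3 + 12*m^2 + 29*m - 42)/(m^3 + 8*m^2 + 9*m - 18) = (m + 7)/(m + 3)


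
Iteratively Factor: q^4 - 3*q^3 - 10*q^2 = (q)*(q^3 - 3*q^2 - 10*q) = q*(q - 5)*(q^2 + 2*q) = q*(q - 5)*(q + 2)*(q)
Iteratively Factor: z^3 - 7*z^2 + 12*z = (z)*(z^2 - 7*z + 12) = z*(z - 4)*(z - 3)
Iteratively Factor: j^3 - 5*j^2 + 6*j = (j - 2)*(j^2 - 3*j) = (j - 3)*(j - 2)*(j)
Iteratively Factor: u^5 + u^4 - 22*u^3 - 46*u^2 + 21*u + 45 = (u + 3)*(u^4 - 2*u^3 - 16*u^2 + 2*u + 15) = (u - 1)*(u + 3)*(u^3 - u^2 - 17*u - 15) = (u - 1)*(u + 3)^2*(u^2 - 4*u - 5) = (u - 5)*(u - 1)*(u + 3)^2*(u + 1)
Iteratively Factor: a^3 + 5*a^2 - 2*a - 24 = (a - 2)*(a^2 + 7*a + 12) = (a - 2)*(a + 4)*(a + 3)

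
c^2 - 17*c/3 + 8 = (c - 3)*(c - 8/3)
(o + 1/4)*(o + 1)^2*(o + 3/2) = o^4 + 15*o^3/4 + 39*o^2/8 + 5*o/2 + 3/8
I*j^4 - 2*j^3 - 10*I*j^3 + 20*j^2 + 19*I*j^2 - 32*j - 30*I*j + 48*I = (j - 8)*(j - 2)*(j + 3*I)*(I*j + 1)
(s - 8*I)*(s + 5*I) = s^2 - 3*I*s + 40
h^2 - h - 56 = (h - 8)*(h + 7)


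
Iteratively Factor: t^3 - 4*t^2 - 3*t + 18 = (t + 2)*(t^2 - 6*t + 9) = (t - 3)*(t + 2)*(t - 3)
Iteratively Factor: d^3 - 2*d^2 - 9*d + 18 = (d + 3)*(d^2 - 5*d + 6) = (d - 2)*(d + 3)*(d - 3)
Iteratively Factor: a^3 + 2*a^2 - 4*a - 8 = (a + 2)*(a^2 - 4) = (a + 2)^2*(a - 2)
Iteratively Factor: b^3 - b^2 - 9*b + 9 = (b - 1)*(b^2 - 9) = (b - 3)*(b - 1)*(b + 3)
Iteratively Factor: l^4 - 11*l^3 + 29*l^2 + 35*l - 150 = (l - 5)*(l^3 - 6*l^2 - l + 30) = (l - 5)*(l - 3)*(l^2 - 3*l - 10) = (l - 5)^2*(l - 3)*(l + 2)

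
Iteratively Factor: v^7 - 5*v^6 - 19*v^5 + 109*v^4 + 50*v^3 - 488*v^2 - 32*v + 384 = (v - 1)*(v^6 - 4*v^5 - 23*v^4 + 86*v^3 + 136*v^2 - 352*v - 384) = (v - 1)*(v + 1)*(v^5 - 5*v^4 - 18*v^3 + 104*v^2 + 32*v - 384) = (v - 1)*(v + 1)*(v + 4)*(v^4 - 9*v^3 + 18*v^2 + 32*v - 96) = (v - 4)*(v - 1)*(v + 1)*(v + 4)*(v^3 - 5*v^2 - 2*v + 24) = (v - 4)*(v - 1)*(v + 1)*(v + 2)*(v + 4)*(v^2 - 7*v + 12) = (v - 4)*(v - 3)*(v - 1)*(v + 1)*(v + 2)*(v + 4)*(v - 4)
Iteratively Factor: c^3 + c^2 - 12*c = (c + 4)*(c^2 - 3*c) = (c - 3)*(c + 4)*(c)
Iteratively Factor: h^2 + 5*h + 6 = (h + 3)*(h + 2)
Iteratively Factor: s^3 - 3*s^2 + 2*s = (s - 1)*(s^2 - 2*s) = s*(s - 1)*(s - 2)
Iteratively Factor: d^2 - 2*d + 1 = (d - 1)*(d - 1)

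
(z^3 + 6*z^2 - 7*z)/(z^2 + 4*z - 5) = z*(z + 7)/(z + 5)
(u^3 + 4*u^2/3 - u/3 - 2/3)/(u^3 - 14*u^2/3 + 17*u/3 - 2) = (u^2 + 2*u + 1)/(u^2 - 4*u + 3)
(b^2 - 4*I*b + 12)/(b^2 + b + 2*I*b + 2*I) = (b - 6*I)/(b + 1)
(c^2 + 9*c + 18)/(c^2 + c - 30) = (c + 3)/(c - 5)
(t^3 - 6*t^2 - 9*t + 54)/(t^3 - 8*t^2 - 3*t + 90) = (t - 3)/(t - 5)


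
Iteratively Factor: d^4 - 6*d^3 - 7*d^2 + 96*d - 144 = (d - 4)*(d^3 - 2*d^2 - 15*d + 36) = (d - 4)*(d - 3)*(d^2 + d - 12) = (d - 4)*(d - 3)*(d + 4)*(d - 3)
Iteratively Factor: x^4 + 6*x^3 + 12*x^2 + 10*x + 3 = (x + 1)*(x^3 + 5*x^2 + 7*x + 3) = (x + 1)*(x + 3)*(x^2 + 2*x + 1) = (x + 1)^2*(x + 3)*(x + 1)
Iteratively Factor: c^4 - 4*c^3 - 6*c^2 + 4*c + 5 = (c - 5)*(c^3 + c^2 - c - 1) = (c - 5)*(c - 1)*(c^2 + 2*c + 1) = (c - 5)*(c - 1)*(c + 1)*(c + 1)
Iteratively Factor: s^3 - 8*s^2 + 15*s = (s - 5)*(s^2 - 3*s) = (s - 5)*(s - 3)*(s)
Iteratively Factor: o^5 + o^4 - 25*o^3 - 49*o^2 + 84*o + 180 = (o - 2)*(o^4 + 3*o^3 - 19*o^2 - 87*o - 90) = (o - 5)*(o - 2)*(o^3 + 8*o^2 + 21*o + 18) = (o - 5)*(o - 2)*(o + 2)*(o^2 + 6*o + 9) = (o - 5)*(o - 2)*(o + 2)*(o + 3)*(o + 3)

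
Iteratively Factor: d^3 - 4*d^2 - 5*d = (d + 1)*(d^2 - 5*d) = d*(d + 1)*(d - 5)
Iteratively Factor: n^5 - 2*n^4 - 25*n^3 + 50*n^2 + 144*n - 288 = (n - 3)*(n^4 + n^3 - 22*n^2 - 16*n + 96) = (n - 4)*(n - 3)*(n^3 + 5*n^2 - 2*n - 24) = (n - 4)*(n - 3)*(n + 4)*(n^2 + n - 6) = (n - 4)*(n - 3)*(n - 2)*(n + 4)*(n + 3)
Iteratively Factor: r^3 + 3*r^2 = (r)*(r^2 + 3*r) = r^2*(r + 3)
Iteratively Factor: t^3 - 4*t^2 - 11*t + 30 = (t - 2)*(t^2 - 2*t - 15) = (t - 5)*(t - 2)*(t + 3)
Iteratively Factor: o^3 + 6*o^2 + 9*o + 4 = (o + 1)*(o^2 + 5*o + 4) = (o + 1)^2*(o + 4)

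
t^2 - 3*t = t*(t - 3)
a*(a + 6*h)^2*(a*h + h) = a^4*h + 12*a^3*h^2 + a^3*h + 36*a^2*h^3 + 12*a^2*h^2 + 36*a*h^3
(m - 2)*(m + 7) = m^2 + 5*m - 14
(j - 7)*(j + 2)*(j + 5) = j^3 - 39*j - 70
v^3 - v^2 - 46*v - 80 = (v - 8)*(v + 2)*(v + 5)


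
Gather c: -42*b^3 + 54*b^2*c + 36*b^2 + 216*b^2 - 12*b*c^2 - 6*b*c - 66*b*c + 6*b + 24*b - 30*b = -42*b^3 + 252*b^2 - 12*b*c^2 + c*(54*b^2 - 72*b)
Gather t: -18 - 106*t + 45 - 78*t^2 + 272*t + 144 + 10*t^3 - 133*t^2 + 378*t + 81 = 10*t^3 - 211*t^2 + 544*t + 252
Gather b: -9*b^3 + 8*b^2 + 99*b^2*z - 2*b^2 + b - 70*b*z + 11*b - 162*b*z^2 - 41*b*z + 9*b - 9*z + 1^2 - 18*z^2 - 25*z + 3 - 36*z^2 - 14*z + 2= -9*b^3 + b^2*(99*z + 6) + b*(-162*z^2 - 111*z + 21) - 54*z^2 - 48*z + 6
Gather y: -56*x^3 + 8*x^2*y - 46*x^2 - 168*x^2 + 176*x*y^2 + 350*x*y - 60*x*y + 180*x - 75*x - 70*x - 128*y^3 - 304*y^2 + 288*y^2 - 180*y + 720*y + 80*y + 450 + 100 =-56*x^3 - 214*x^2 + 35*x - 128*y^3 + y^2*(176*x - 16) + y*(8*x^2 + 290*x + 620) + 550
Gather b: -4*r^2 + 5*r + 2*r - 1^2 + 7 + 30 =-4*r^2 + 7*r + 36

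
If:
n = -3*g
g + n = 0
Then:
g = 0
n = 0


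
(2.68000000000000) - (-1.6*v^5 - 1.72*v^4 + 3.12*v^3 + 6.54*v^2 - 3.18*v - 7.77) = 1.6*v^5 + 1.72*v^4 - 3.12*v^3 - 6.54*v^2 + 3.18*v + 10.45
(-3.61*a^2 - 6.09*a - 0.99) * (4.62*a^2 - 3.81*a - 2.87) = -16.6782*a^4 - 14.3817*a^3 + 28.9898*a^2 + 21.2502*a + 2.8413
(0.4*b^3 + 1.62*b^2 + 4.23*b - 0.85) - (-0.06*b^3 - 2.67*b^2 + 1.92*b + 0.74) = 0.46*b^3 + 4.29*b^2 + 2.31*b - 1.59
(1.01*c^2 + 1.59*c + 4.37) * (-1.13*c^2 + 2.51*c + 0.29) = -1.1413*c^4 + 0.7384*c^3 - 0.654299999999999*c^2 + 11.4298*c + 1.2673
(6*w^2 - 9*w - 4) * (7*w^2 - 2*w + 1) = 42*w^4 - 75*w^3 - 4*w^2 - w - 4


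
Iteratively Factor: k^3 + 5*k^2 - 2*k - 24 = (k - 2)*(k^2 + 7*k + 12) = (k - 2)*(k + 4)*(k + 3)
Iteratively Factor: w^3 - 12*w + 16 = (w + 4)*(w^2 - 4*w + 4) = (w - 2)*(w + 4)*(w - 2)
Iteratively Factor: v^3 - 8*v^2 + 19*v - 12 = (v - 1)*(v^2 - 7*v + 12) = (v - 3)*(v - 1)*(v - 4)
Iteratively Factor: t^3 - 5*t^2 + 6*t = (t - 2)*(t^2 - 3*t) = t*(t - 2)*(t - 3)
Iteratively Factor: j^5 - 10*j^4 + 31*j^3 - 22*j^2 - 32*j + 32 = (j + 1)*(j^4 - 11*j^3 + 42*j^2 - 64*j + 32) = (j - 4)*(j + 1)*(j^3 - 7*j^2 + 14*j - 8) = (j - 4)*(j - 2)*(j + 1)*(j^2 - 5*j + 4) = (j - 4)^2*(j - 2)*(j + 1)*(j - 1)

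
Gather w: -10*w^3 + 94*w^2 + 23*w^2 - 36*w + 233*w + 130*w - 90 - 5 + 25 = -10*w^3 + 117*w^2 + 327*w - 70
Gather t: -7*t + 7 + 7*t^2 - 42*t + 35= 7*t^2 - 49*t + 42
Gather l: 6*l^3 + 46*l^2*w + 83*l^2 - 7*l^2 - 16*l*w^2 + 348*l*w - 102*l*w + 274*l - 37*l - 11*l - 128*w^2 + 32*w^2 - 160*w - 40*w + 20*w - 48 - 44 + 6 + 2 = 6*l^3 + l^2*(46*w + 76) + l*(-16*w^2 + 246*w + 226) - 96*w^2 - 180*w - 84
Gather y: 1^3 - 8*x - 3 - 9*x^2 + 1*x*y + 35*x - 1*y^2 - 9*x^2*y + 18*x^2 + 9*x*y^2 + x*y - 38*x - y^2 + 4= 9*x^2 - 11*x + y^2*(9*x - 2) + y*(-9*x^2 + 2*x) + 2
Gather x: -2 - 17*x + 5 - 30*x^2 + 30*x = -30*x^2 + 13*x + 3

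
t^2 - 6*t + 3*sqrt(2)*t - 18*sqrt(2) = (t - 6)*(t + 3*sqrt(2))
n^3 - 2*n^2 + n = n*(n - 1)^2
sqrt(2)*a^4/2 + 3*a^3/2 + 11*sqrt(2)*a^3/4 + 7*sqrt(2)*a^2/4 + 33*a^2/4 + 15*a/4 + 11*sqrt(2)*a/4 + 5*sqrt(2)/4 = (a + 1/2)*(a + 5)*(a + sqrt(2))*(sqrt(2)*a/2 + 1/2)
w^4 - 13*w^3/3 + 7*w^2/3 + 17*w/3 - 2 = (w - 3)*(w - 2)*(w - 1/3)*(w + 1)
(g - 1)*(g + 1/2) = g^2 - g/2 - 1/2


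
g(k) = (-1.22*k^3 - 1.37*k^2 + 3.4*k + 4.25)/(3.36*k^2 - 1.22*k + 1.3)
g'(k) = (1.22 - 6.72*k)*(-1.22*k^3 - 1.37*k^2 + 3.4*k + 4.25)/(3.36*k^2 - 1.22*k + 1.3)^2 + (-3.66*k^2 - 2.74*k + 3.4)/(3.36*k^2 - 1.22*k + 1.3) = (-4.0992*k^4 + 2.9768*k^3 - 14.5106*k^2 - 32.122*k + 9.605)/(11.2896*k^4 - 8.1984*k^3 + 10.2244*k^2 - 3.172*k + 1.69)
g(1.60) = 0.15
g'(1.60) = -1.48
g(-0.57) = 0.68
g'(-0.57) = 2.33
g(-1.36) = 0.02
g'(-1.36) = 0.06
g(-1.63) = 0.03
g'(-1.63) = -0.12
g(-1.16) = 0.05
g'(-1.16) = 0.29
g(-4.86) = 1.10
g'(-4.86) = -0.37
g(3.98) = -1.63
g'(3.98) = -0.48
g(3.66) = -1.47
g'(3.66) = -0.51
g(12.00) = -4.80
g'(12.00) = -0.37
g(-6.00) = 1.53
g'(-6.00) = -0.37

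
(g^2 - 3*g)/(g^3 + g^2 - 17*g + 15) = g/(g^2 + 4*g - 5)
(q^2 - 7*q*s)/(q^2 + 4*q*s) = (q - 7*s)/(q + 4*s)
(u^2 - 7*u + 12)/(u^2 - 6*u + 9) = (u - 4)/(u - 3)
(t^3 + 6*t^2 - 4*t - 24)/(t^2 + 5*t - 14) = (t^2 + 8*t + 12)/(t + 7)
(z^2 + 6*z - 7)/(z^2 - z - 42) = (-z^2 - 6*z + 7)/(-z^2 + z + 42)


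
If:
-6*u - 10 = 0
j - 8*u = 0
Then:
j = -40/3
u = -5/3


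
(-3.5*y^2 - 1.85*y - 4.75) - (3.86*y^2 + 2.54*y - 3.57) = -7.36*y^2 - 4.39*y - 1.18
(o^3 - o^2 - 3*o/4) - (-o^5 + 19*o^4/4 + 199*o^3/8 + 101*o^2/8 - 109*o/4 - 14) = o^5 - 19*o^4/4 - 191*o^3/8 - 109*o^2/8 + 53*o/2 + 14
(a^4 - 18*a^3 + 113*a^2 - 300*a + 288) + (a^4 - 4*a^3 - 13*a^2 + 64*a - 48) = 2*a^4 - 22*a^3 + 100*a^2 - 236*a + 240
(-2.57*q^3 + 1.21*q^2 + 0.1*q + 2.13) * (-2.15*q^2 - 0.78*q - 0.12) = 5.5255*q^5 - 0.5969*q^4 - 0.8504*q^3 - 4.8027*q^2 - 1.6734*q - 0.2556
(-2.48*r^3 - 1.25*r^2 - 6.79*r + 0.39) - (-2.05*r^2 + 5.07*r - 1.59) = -2.48*r^3 + 0.8*r^2 - 11.86*r + 1.98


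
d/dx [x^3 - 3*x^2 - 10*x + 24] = 3*x^2 - 6*x - 10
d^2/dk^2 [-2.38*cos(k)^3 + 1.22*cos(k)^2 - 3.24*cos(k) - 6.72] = 5.025*cos(k) - 2.44*cos(2*k) + 5.355*cos(3*k)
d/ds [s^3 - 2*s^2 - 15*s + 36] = 3*s^2 - 4*s - 15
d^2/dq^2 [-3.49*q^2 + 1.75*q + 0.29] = -6.98000000000000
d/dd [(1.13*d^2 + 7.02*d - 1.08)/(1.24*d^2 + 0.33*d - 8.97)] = (-8.3319*d^2 - 17.5938*d - 62.613)/(1.5376*d^4 + 0.8184*d^3 - 22.1367*d^2 - 5.9202*d + 80.4609)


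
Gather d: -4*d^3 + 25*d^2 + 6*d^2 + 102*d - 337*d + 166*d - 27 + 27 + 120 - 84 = -4*d^3 + 31*d^2 - 69*d + 36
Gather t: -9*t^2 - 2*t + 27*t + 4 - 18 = -9*t^2 + 25*t - 14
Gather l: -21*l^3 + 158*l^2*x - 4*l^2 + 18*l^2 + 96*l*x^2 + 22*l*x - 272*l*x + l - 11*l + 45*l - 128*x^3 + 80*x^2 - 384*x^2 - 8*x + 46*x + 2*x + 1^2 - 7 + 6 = -21*l^3 + l^2*(158*x + 14) + l*(96*x^2 - 250*x + 35) - 128*x^3 - 304*x^2 + 40*x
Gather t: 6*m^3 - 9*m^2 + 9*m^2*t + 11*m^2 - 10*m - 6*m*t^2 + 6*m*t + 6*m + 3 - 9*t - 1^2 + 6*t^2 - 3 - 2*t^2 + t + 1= 6*m^3 + 2*m^2 - 4*m + t^2*(4 - 6*m) + t*(9*m^2 + 6*m - 8)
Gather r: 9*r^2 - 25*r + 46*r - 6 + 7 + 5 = 9*r^2 + 21*r + 6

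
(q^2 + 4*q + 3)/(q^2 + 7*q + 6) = (q + 3)/(q + 6)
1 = 1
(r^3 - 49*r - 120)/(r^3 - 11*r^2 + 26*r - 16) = (r^2 + 8*r + 15)/(r^2 - 3*r + 2)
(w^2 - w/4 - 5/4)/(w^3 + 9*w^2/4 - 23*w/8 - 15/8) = 2*(w + 1)/(2*w^2 + 7*w + 3)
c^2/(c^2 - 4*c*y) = c/(c - 4*y)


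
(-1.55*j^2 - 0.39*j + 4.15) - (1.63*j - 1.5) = -1.55*j^2 - 2.02*j + 5.65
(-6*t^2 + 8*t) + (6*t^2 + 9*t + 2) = 17*t + 2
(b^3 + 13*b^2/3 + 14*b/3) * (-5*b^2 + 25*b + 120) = -5*b^5 + 10*b^4/3 + 205*b^3 + 1910*b^2/3 + 560*b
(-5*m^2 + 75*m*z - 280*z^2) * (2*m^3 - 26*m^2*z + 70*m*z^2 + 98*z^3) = -10*m^5 + 280*m^4*z - 2860*m^3*z^2 + 12040*m^2*z^3 - 12250*m*z^4 - 27440*z^5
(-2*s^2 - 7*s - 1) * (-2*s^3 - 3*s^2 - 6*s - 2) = 4*s^5 + 20*s^4 + 35*s^3 + 49*s^2 + 20*s + 2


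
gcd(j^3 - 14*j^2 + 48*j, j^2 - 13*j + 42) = j - 6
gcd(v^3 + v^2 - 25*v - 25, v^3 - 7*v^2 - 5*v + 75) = v - 5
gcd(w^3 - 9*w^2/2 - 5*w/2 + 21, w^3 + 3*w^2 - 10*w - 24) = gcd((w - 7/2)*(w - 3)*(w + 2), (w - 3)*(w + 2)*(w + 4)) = w^2 - w - 6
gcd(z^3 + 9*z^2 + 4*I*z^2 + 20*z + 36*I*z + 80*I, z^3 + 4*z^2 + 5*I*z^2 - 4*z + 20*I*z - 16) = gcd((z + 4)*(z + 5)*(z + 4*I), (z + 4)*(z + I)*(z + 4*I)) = z^2 + z*(4 + 4*I) + 16*I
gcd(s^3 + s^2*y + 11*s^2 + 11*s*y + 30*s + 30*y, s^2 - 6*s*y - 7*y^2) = s + y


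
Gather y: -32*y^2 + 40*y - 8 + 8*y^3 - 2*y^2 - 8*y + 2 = 8*y^3 - 34*y^2 + 32*y - 6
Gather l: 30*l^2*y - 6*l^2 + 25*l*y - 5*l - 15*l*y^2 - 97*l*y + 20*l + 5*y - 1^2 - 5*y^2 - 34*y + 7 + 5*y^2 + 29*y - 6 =l^2*(30*y - 6) + l*(-15*y^2 - 72*y + 15)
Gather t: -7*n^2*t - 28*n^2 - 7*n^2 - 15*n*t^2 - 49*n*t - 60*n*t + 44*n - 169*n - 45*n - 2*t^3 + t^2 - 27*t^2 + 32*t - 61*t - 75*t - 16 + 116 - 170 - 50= -35*n^2 - 170*n - 2*t^3 + t^2*(-15*n - 26) + t*(-7*n^2 - 109*n - 104) - 120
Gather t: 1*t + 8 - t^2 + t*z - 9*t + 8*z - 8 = -t^2 + t*(z - 8) + 8*z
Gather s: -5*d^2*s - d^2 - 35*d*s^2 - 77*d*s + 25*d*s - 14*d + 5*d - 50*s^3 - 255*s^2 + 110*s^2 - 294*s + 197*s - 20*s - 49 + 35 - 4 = -d^2 - 9*d - 50*s^3 + s^2*(-35*d - 145) + s*(-5*d^2 - 52*d - 117) - 18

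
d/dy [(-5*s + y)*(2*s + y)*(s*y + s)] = s*(-10*s^2 - 6*s*y - 3*s + 3*y^2 + 2*y)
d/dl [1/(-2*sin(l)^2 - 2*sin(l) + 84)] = (2*sin(l) + 1)*cos(l)/(2*(sin(l)^2 + sin(l) - 42)^2)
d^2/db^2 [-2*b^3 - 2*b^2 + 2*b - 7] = -12*b - 4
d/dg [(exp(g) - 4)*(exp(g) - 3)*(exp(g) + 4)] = (3*exp(2*g) - 6*exp(g) - 16)*exp(g)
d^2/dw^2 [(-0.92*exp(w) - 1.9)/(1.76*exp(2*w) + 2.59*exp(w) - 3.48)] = (-2.849792*exp(4*w) - 19.348032*exp(3*w) - 59.791776*exp(2*w) - 67.586014*exp(w) - 28.266648)*exp(w)/(5.451776*exp(6*w) + 24.068352*exp(5*w) + 3.079824*exp(4*w) - 77.805413*exp(3*w) - 6.08965199999999*exp(2*w) + 94.097808*exp(w) - 42.144192)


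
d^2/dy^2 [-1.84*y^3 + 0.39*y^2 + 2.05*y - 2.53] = 0.78 - 11.04*y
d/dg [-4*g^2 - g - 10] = -8*g - 1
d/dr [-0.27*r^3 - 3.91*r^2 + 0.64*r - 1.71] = -0.81*r^2 - 7.82*r + 0.64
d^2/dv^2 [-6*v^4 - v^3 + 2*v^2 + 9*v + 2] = -72*v^2 - 6*v + 4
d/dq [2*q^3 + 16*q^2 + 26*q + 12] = 6*q^2 + 32*q + 26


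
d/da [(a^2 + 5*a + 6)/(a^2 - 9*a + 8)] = 2*(-7*a^2 + 2*a + 47)/(a^4 - 18*a^3 + 97*a^2 - 144*a + 64)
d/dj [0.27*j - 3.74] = 0.270000000000000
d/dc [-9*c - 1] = -9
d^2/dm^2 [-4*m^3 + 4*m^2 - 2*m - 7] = 8 - 24*m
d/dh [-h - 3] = -1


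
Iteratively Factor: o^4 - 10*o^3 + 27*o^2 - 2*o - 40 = (o - 4)*(o^3 - 6*o^2 + 3*o + 10) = (o - 4)*(o - 2)*(o^2 - 4*o - 5) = (o - 4)*(o - 2)*(o + 1)*(o - 5)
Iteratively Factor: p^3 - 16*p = (p)*(p^2 - 16) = p*(p - 4)*(p + 4)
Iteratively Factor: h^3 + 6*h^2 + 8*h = (h + 2)*(h^2 + 4*h) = (h + 2)*(h + 4)*(h)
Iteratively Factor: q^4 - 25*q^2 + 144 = (q - 3)*(q^3 + 3*q^2 - 16*q - 48) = (q - 3)*(q + 3)*(q^2 - 16) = (q - 4)*(q - 3)*(q + 3)*(q + 4)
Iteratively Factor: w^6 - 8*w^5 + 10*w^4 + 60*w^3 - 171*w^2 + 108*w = (w)*(w^5 - 8*w^4 + 10*w^3 + 60*w^2 - 171*w + 108) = w*(w + 3)*(w^4 - 11*w^3 + 43*w^2 - 69*w + 36) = w*(w - 3)*(w + 3)*(w^3 - 8*w^2 + 19*w - 12) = w*(w - 3)^2*(w + 3)*(w^2 - 5*w + 4) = w*(w - 3)^2*(w - 1)*(w + 3)*(w - 4)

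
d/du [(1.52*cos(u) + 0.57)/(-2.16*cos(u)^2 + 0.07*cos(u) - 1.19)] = (-3.2832*cos(u)^2 - 2.4624*cos(u) + 1.8487)*sin(u)/(4.6656*cos(u)^4 - 0.3024*cos(u)^3 + 5.1457*cos(u)^2 - 0.1666*cos(u) + 1.4161)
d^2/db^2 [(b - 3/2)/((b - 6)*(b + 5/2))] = 2*(8*b^3 - 36*b^2 + 486*b - 747)/(8*b^6 - 84*b^5 - 66*b^4 + 2177*b^3 + 990*b^2 - 18900*b - 27000)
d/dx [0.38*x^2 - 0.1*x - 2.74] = 0.76*x - 0.1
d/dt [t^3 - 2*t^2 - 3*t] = 3*t^2 - 4*t - 3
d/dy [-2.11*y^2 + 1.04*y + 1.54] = 1.04 - 4.22*y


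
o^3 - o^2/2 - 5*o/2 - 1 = (o - 2)*(o + 1/2)*(o + 1)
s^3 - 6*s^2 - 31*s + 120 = (s - 8)*(s - 3)*(s + 5)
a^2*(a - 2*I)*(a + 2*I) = a^4 + 4*a^2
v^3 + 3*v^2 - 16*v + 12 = (v - 2)*(v - 1)*(v + 6)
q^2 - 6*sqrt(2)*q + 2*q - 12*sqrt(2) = (q + 2)*(q - 6*sqrt(2))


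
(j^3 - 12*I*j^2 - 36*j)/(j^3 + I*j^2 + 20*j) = (j^2 - 12*I*j - 36)/(j^2 + I*j + 20)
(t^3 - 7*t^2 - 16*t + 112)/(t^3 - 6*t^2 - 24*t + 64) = (t^2 - 11*t + 28)/(t^2 - 10*t + 16)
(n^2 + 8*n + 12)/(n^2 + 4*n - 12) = (n + 2)/(n - 2)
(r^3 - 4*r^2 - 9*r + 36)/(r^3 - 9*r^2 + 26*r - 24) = (r + 3)/(r - 2)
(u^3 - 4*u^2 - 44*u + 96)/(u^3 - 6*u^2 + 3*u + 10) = (u^2 - 2*u - 48)/(u^2 - 4*u - 5)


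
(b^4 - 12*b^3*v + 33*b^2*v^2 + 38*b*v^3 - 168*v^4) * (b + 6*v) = b^5 - 6*b^4*v - 39*b^3*v^2 + 236*b^2*v^3 + 60*b*v^4 - 1008*v^5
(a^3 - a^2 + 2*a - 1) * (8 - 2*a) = -2*a^4 + 10*a^3 - 12*a^2 + 18*a - 8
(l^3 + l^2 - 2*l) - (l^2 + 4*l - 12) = l^3 - 6*l + 12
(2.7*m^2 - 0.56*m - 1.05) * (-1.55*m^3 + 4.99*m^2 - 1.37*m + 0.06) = -4.185*m^5 + 14.341*m^4 - 4.8659*m^3 - 4.3103*m^2 + 1.4049*m - 0.063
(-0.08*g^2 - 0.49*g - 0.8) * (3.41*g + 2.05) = -0.2728*g^3 - 1.8349*g^2 - 3.7325*g - 1.64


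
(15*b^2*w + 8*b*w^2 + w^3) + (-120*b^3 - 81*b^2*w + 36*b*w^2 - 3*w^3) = -120*b^3 - 66*b^2*w + 44*b*w^2 - 2*w^3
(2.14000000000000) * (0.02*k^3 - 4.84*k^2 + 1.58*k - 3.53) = 0.0428*k^3 - 10.3576*k^2 + 3.3812*k - 7.5542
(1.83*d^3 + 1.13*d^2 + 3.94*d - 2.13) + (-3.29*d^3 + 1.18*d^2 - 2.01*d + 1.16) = -1.46*d^3 + 2.31*d^2 + 1.93*d - 0.97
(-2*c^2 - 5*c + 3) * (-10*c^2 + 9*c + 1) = 20*c^4 + 32*c^3 - 77*c^2 + 22*c + 3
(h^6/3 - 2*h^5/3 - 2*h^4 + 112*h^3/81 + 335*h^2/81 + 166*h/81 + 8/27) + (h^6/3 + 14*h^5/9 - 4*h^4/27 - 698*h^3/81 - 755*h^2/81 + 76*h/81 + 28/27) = 2*h^6/3 + 8*h^5/9 - 58*h^4/27 - 586*h^3/81 - 140*h^2/27 + 242*h/81 + 4/3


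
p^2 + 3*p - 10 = (p - 2)*(p + 5)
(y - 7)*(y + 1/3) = y^2 - 20*y/3 - 7/3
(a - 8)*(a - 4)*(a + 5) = a^3 - 7*a^2 - 28*a + 160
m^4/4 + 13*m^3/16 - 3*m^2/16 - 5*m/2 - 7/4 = (m/2 + 1/2)*(m/2 + 1)*(m - 7/4)*(m + 2)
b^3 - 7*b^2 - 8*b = b*(b - 8)*(b + 1)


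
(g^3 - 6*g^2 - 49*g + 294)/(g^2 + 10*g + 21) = (g^2 - 13*g + 42)/(g + 3)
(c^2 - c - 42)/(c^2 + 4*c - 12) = (c - 7)/(c - 2)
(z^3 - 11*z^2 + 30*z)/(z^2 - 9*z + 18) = z*(z - 5)/(z - 3)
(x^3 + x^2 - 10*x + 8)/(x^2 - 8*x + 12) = (x^2 + 3*x - 4)/(x - 6)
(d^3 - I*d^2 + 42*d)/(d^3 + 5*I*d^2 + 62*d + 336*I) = d*(d - 7*I)/(d^2 - I*d + 56)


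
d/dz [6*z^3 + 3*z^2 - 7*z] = 18*z^2 + 6*z - 7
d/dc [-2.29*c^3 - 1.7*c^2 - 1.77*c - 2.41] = -6.87*c^2 - 3.4*c - 1.77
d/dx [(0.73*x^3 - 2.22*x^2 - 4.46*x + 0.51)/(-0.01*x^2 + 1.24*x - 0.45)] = (-0.0073*x^4 + 1.8104*x^3 - 3.7829*x^2 + 2.0082*x + 1.3746)/(0.0001*x^4 - 0.0248*x^3 + 1.5466*x^2 - 1.116*x + 0.2025)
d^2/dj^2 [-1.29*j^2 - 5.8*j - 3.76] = -2.58000000000000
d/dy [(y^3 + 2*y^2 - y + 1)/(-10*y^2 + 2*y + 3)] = (-10*y^4 + 4*y^3 + 3*y^2 + 32*y - 5)/(100*y^4 - 40*y^3 - 56*y^2 + 12*y + 9)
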